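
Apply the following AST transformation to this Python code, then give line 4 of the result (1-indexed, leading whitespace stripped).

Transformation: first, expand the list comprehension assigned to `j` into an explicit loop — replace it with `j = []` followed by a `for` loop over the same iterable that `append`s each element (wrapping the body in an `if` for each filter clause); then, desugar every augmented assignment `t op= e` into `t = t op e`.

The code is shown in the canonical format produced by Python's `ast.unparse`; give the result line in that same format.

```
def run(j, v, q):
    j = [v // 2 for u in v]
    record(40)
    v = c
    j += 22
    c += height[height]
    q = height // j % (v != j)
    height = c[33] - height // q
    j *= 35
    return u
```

j.append(v // 2)

Transformed code:
def run(j, v, q):
    j = []
    for u in v:
        j.append(v // 2)
    record(40)
    v = c
    j = j + 22
    c = c + height[height]
    q = height // j % (v != j)
    height = c[33] - height // q
    j = j * 35
    return u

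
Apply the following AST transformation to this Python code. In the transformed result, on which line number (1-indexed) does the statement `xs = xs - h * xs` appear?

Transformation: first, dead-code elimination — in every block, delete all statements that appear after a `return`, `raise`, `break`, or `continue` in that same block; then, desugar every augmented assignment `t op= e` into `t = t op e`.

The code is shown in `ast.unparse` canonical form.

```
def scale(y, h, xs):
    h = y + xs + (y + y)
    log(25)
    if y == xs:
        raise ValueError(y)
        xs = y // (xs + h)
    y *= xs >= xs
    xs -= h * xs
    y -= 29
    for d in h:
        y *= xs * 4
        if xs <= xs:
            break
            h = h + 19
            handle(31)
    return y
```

Transformed code:
def scale(y, h, xs):
    h = y + xs + (y + y)
    log(25)
    if y == xs:
        raise ValueError(y)
    y = y * (xs >= xs)
    xs = xs - h * xs
    y = y - 29
    for d in h:
        y = y * (xs * 4)
        if xs <= xs:
            break
    return y

7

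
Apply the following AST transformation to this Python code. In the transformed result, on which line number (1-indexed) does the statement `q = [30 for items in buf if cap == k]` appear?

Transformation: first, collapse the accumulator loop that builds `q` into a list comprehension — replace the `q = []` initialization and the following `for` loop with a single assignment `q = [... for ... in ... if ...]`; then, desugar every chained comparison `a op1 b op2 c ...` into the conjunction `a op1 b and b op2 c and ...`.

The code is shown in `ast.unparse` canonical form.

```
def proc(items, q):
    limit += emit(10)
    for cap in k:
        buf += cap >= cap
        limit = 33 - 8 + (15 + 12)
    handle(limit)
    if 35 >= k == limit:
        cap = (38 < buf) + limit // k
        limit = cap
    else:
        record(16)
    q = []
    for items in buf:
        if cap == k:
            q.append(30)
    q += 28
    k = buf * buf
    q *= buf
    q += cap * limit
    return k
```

Transformed code:
def proc(items, q):
    limit += emit(10)
    for cap in k:
        buf += cap >= cap
        limit = 33 - 8 + (15 + 12)
    handle(limit)
    if 35 >= k and k == limit:
        cap = (38 < buf) + limit // k
        limit = cap
    else:
        record(16)
    q = [30 for items in buf if cap == k]
    q += 28
    k = buf * buf
    q *= buf
    q += cap * limit
    return k

12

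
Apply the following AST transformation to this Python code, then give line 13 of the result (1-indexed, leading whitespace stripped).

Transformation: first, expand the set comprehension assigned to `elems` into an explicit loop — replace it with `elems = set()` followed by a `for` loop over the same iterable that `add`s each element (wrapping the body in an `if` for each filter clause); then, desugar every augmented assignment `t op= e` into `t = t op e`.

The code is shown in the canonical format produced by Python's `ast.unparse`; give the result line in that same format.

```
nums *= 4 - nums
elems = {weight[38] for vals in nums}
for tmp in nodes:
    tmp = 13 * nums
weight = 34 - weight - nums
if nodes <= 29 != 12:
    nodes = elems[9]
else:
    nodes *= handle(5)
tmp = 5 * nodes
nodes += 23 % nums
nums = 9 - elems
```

Transformed code:
nums = nums * (4 - nums)
elems = set()
for vals in nums:
    elems.add(weight[38])
for tmp in nodes:
    tmp = 13 * nums
weight = 34 - weight - nums
if nodes <= 29 != 12:
    nodes = elems[9]
else:
    nodes = nodes * handle(5)
tmp = 5 * nodes
nodes = nodes + 23 % nums
nums = 9 - elems

nodes = nodes + 23 % nums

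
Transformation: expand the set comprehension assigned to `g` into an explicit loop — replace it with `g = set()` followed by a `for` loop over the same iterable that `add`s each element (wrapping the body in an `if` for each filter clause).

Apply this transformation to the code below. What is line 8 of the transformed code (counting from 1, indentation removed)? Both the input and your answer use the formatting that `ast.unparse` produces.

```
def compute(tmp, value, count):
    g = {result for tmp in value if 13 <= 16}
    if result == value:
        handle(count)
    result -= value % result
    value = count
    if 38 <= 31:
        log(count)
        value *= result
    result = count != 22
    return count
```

Transformed code:
def compute(tmp, value, count):
    g = set()
    for tmp in value:
        if 13 <= 16:
            g.add(result)
    if result == value:
        handle(count)
    result -= value % result
    value = count
    if 38 <= 31:
        log(count)
        value *= result
    result = count != 22
    return count

result -= value % result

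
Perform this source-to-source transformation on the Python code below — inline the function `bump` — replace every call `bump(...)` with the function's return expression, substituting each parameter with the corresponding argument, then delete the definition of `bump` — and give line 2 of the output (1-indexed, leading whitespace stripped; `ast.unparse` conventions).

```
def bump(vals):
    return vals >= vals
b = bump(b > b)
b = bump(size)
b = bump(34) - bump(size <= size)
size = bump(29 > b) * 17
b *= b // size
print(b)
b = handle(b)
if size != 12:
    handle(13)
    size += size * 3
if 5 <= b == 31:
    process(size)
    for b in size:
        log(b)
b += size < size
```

Transformed code:
b = (b > b) >= (b > b)
b = size >= size
b = (34 >= 34) - ((size <= size) >= (size <= size))
size = ((29 > b) >= (29 > b)) * 17
b *= b // size
print(b)
b = handle(b)
if size != 12:
    handle(13)
    size += size * 3
if 5 <= b == 31:
    process(size)
    for b in size:
        log(b)
b += size < size

b = size >= size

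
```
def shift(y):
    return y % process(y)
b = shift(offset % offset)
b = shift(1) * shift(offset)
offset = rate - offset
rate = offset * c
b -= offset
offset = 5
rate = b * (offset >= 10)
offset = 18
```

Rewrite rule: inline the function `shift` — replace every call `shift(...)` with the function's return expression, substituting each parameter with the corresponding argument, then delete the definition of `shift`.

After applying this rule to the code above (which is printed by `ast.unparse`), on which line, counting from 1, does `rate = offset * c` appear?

4

Transformed code:
b = offset % offset % process(offset % offset)
b = 1 % process(1) * (offset % process(offset))
offset = rate - offset
rate = offset * c
b -= offset
offset = 5
rate = b * (offset >= 10)
offset = 18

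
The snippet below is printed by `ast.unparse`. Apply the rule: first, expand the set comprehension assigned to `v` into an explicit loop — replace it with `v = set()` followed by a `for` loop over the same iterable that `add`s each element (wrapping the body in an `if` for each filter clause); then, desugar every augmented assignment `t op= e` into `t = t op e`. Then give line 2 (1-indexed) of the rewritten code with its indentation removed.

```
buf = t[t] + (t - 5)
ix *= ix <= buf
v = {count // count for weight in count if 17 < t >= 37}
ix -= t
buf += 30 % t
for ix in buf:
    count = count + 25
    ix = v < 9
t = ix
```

Transformed code:
buf = t[t] + (t - 5)
ix = ix * (ix <= buf)
v = set()
for weight in count:
    if 17 < t >= 37:
        v.add(count // count)
ix = ix - t
buf = buf + 30 % t
for ix in buf:
    count = count + 25
    ix = v < 9
t = ix

ix = ix * (ix <= buf)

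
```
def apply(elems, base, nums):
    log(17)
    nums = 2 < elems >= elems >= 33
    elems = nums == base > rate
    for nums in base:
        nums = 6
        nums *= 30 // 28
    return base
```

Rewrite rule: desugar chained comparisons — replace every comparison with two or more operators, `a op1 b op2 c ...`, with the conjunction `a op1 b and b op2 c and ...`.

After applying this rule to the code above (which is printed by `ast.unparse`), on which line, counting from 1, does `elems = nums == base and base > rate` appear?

Transformed code:
def apply(elems, base, nums):
    log(17)
    nums = 2 < elems and elems >= elems and (elems >= 33)
    elems = nums == base and base > rate
    for nums in base:
        nums = 6
        nums *= 30 // 28
    return base

4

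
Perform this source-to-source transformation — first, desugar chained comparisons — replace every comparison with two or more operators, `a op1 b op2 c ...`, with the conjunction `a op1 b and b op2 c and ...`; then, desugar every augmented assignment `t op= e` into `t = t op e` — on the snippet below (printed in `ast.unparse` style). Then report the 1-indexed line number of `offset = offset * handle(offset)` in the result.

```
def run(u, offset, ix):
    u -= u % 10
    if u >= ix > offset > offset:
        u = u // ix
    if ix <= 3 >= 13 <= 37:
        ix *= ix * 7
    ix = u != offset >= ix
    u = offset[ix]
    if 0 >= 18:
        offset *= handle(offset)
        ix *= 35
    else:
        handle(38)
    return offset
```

Transformed code:
def run(u, offset, ix):
    u = u - u % 10
    if u >= ix and ix > offset and (offset > offset):
        u = u // ix
    if ix <= 3 and 3 >= 13 and (13 <= 37):
        ix = ix * (ix * 7)
    ix = u != offset and offset >= ix
    u = offset[ix]
    if 0 >= 18:
        offset = offset * handle(offset)
        ix = ix * 35
    else:
        handle(38)
    return offset

10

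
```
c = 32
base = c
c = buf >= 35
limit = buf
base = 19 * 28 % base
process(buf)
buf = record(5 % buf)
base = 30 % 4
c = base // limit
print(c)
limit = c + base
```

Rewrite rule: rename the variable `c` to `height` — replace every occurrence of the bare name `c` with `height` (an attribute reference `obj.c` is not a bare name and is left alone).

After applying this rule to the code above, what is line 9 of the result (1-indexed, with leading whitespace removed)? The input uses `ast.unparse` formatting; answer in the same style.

height = base // limit

Transformed code:
height = 32
base = height
height = buf >= 35
limit = buf
base = 19 * 28 % base
process(buf)
buf = record(5 % buf)
base = 30 % 4
height = base // limit
print(height)
limit = height + base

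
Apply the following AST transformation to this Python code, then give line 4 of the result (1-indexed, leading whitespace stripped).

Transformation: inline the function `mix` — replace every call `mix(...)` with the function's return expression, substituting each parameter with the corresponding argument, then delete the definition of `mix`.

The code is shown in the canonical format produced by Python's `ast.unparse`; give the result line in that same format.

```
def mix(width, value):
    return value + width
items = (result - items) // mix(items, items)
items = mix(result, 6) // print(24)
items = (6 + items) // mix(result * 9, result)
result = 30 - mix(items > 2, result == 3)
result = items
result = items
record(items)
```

result = 30 - ((result == 3) + (items > 2))

Transformed code:
items = (result - items) // (items + items)
items = (6 + result) // print(24)
items = (6 + items) // (result + result * 9)
result = 30 - ((result == 3) + (items > 2))
result = items
result = items
record(items)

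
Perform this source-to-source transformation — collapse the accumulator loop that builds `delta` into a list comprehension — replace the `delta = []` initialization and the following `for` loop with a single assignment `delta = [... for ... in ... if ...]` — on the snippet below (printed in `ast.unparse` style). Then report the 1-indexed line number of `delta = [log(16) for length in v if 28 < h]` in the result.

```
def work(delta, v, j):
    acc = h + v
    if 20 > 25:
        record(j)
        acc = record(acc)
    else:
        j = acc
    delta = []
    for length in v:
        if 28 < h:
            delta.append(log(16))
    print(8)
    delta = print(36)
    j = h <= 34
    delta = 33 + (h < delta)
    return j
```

Transformed code:
def work(delta, v, j):
    acc = h + v
    if 20 > 25:
        record(j)
        acc = record(acc)
    else:
        j = acc
    delta = [log(16) for length in v if 28 < h]
    print(8)
    delta = print(36)
    j = h <= 34
    delta = 33 + (h < delta)
    return j

8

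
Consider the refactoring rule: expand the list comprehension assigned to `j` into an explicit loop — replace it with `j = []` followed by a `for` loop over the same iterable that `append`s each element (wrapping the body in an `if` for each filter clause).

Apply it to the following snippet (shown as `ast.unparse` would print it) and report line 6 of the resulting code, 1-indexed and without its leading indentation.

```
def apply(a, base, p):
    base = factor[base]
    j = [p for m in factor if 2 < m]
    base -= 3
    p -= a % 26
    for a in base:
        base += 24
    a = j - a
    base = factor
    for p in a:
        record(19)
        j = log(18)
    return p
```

Transformed code:
def apply(a, base, p):
    base = factor[base]
    j = []
    for m in factor:
        if 2 < m:
            j.append(p)
    base -= 3
    p -= a % 26
    for a in base:
        base += 24
    a = j - a
    base = factor
    for p in a:
        record(19)
        j = log(18)
    return p

j.append(p)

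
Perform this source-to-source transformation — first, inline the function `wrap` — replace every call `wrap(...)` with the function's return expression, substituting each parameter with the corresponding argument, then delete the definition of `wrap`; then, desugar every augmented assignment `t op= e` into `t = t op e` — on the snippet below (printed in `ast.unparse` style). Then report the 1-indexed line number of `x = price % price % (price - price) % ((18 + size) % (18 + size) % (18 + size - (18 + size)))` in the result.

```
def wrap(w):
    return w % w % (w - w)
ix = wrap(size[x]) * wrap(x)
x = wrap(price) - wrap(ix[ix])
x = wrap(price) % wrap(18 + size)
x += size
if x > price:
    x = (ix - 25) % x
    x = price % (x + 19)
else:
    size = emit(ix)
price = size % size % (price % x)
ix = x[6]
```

Transformed code:
ix = size[x] % size[x] % (size[x] - size[x]) * (x % x % (x - x))
x = price % price % (price - price) - ix[ix] % ix[ix] % (ix[ix] - ix[ix])
x = price % price % (price - price) % ((18 + size) % (18 + size) % (18 + size - (18 + size)))
x = x + size
if x > price:
    x = (ix - 25) % x
    x = price % (x + 19)
else:
    size = emit(ix)
price = size % size % (price % x)
ix = x[6]

3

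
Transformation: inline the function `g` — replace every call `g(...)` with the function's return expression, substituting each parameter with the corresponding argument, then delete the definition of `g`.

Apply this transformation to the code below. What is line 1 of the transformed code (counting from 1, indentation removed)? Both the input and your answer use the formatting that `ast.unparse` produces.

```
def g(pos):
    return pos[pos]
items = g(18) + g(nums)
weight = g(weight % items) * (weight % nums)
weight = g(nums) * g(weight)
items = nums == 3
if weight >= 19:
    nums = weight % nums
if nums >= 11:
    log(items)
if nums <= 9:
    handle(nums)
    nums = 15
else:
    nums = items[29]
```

Transformed code:
items = 18[18] + nums[nums]
weight = (weight % items)[weight % items] * (weight % nums)
weight = nums[nums] * weight[weight]
items = nums == 3
if weight >= 19:
    nums = weight % nums
if nums >= 11:
    log(items)
if nums <= 9:
    handle(nums)
    nums = 15
else:
    nums = items[29]

items = 18[18] + nums[nums]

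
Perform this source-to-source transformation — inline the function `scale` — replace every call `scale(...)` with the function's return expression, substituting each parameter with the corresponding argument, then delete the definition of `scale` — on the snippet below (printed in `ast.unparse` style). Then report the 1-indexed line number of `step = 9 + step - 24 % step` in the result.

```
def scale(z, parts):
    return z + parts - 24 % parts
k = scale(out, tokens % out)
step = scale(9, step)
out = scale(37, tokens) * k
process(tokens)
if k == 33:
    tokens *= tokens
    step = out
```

Transformed code:
k = out + tokens % out - 24 % (tokens % out)
step = 9 + step - 24 % step
out = (37 + tokens - 24 % tokens) * k
process(tokens)
if k == 33:
    tokens *= tokens
    step = out

2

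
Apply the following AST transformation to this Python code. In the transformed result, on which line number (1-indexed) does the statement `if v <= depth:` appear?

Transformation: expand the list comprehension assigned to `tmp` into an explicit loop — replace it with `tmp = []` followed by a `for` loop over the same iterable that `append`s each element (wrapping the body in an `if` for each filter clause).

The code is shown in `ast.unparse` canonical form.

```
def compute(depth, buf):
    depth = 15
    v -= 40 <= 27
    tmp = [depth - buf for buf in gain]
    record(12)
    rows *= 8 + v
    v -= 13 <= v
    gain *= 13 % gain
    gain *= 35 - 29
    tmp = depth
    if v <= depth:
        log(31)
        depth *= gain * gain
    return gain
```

Transformed code:
def compute(depth, buf):
    depth = 15
    v -= 40 <= 27
    tmp = []
    for buf in gain:
        tmp.append(depth - buf)
    record(12)
    rows *= 8 + v
    v -= 13 <= v
    gain *= 13 % gain
    gain *= 35 - 29
    tmp = depth
    if v <= depth:
        log(31)
        depth *= gain * gain
    return gain

13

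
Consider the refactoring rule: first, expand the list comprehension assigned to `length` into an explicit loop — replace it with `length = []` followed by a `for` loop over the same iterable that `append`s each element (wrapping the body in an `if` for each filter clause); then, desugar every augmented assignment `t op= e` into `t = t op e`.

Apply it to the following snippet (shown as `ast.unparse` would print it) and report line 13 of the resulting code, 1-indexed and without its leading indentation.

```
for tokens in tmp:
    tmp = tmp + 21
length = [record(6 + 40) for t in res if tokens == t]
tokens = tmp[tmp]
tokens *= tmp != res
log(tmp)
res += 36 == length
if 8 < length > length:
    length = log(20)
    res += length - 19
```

res = res + (length - 19)

Transformed code:
for tokens in tmp:
    tmp = tmp + 21
length = []
for t in res:
    if tokens == t:
        length.append(record(6 + 40))
tokens = tmp[tmp]
tokens = tokens * (tmp != res)
log(tmp)
res = res + (36 == length)
if 8 < length > length:
    length = log(20)
    res = res + (length - 19)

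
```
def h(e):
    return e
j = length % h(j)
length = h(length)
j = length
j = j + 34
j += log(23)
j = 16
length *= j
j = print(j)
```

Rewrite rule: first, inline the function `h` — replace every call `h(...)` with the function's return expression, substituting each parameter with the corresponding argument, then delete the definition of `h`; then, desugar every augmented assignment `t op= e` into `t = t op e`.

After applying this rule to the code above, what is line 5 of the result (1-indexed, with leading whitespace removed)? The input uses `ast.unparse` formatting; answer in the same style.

j = j + log(23)

Transformed code:
j = length % j
length = length
j = length
j = j + 34
j = j + log(23)
j = 16
length = length * j
j = print(j)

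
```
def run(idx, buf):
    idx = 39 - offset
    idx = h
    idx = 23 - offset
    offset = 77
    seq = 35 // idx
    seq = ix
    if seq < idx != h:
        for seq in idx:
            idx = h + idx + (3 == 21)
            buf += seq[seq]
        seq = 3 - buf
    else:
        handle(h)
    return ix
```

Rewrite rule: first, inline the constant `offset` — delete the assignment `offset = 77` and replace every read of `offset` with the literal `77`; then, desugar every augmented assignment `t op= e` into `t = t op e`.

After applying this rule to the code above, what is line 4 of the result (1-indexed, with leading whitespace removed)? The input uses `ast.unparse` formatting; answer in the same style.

Transformed code:
def run(idx, buf):
    idx = 39 - 77
    idx = h
    idx = 23 - 77
    seq = 35 // idx
    seq = ix
    if seq < idx != h:
        for seq in idx:
            idx = h + idx + (3 == 21)
            buf = buf + seq[seq]
        seq = 3 - buf
    else:
        handle(h)
    return ix

idx = 23 - 77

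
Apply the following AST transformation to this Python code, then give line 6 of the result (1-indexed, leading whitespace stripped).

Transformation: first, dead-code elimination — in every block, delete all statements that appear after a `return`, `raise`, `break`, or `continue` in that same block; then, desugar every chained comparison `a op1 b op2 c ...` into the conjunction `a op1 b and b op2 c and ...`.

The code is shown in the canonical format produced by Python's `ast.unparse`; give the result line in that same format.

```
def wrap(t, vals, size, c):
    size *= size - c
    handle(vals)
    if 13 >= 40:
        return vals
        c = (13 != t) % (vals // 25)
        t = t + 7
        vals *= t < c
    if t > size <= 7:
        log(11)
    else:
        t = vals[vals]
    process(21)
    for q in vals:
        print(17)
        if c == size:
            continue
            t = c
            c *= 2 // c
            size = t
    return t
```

if t > size and size <= 7:

Transformed code:
def wrap(t, vals, size, c):
    size *= size - c
    handle(vals)
    if 13 >= 40:
        return vals
    if t > size and size <= 7:
        log(11)
    else:
        t = vals[vals]
    process(21)
    for q in vals:
        print(17)
        if c == size:
            continue
    return t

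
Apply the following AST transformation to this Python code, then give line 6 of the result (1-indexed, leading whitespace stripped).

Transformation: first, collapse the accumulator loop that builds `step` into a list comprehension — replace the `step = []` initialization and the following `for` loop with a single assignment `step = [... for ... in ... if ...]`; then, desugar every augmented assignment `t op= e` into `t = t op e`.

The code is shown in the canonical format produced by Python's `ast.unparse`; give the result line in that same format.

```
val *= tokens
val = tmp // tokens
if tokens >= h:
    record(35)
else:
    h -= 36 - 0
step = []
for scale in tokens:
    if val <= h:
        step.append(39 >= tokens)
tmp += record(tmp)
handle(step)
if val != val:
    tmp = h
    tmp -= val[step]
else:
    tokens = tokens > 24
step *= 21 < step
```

Transformed code:
val = val * tokens
val = tmp // tokens
if tokens >= h:
    record(35)
else:
    h = h - (36 - 0)
step = [39 >= tokens for scale in tokens if val <= h]
tmp = tmp + record(tmp)
handle(step)
if val != val:
    tmp = h
    tmp = tmp - val[step]
else:
    tokens = tokens > 24
step = step * (21 < step)

h = h - (36 - 0)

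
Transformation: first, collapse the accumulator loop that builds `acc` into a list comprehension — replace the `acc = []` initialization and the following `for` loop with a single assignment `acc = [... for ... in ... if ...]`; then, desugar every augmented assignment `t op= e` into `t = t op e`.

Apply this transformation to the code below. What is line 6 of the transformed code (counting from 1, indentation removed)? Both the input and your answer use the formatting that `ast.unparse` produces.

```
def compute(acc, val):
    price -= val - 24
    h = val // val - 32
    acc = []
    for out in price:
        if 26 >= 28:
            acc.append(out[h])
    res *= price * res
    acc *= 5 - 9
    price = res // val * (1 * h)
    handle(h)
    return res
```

acc = acc * (5 - 9)

Transformed code:
def compute(acc, val):
    price = price - (val - 24)
    h = val // val - 32
    acc = [out[h] for out in price if 26 >= 28]
    res = res * (price * res)
    acc = acc * (5 - 9)
    price = res // val * (1 * h)
    handle(h)
    return res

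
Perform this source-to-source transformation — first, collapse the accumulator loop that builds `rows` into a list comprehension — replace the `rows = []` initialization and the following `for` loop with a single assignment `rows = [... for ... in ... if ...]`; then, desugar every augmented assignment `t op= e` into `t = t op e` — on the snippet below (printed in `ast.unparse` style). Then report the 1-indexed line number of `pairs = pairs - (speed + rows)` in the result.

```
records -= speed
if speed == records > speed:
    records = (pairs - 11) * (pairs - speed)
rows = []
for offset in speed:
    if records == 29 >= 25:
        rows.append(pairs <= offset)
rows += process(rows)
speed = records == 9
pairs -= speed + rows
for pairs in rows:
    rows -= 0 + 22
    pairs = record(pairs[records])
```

Transformed code:
records = records - speed
if speed == records > speed:
    records = (pairs - 11) * (pairs - speed)
rows = [pairs <= offset for offset in speed if records == 29 >= 25]
rows = rows + process(rows)
speed = records == 9
pairs = pairs - (speed + rows)
for pairs in rows:
    rows = rows - (0 + 22)
    pairs = record(pairs[records])

7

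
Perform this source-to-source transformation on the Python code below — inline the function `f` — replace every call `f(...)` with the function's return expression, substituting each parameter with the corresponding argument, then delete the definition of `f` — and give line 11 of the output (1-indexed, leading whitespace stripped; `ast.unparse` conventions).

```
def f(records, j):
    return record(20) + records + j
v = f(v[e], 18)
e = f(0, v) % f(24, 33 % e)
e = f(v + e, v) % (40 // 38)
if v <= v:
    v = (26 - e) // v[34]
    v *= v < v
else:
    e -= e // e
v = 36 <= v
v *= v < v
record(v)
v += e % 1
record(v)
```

Transformed code:
v = record(20) + v[e] + 18
e = (record(20) + 0 + v) % (record(20) + 24 + 33 % e)
e = (record(20) + (v + e) + v) % (40 // 38)
if v <= v:
    v = (26 - e) // v[34]
    v *= v < v
else:
    e -= e // e
v = 36 <= v
v *= v < v
record(v)
v += e % 1
record(v)

record(v)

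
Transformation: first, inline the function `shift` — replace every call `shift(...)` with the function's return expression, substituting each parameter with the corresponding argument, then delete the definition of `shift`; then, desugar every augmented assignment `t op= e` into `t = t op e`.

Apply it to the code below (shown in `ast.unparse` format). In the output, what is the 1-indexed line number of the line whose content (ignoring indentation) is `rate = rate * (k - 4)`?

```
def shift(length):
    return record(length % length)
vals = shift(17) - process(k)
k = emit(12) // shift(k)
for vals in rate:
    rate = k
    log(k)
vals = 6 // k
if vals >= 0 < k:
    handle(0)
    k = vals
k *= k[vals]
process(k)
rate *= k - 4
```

12

Transformed code:
vals = record(17 % 17) - process(k)
k = emit(12) // record(k % k)
for vals in rate:
    rate = k
    log(k)
vals = 6 // k
if vals >= 0 < k:
    handle(0)
    k = vals
k = k * k[vals]
process(k)
rate = rate * (k - 4)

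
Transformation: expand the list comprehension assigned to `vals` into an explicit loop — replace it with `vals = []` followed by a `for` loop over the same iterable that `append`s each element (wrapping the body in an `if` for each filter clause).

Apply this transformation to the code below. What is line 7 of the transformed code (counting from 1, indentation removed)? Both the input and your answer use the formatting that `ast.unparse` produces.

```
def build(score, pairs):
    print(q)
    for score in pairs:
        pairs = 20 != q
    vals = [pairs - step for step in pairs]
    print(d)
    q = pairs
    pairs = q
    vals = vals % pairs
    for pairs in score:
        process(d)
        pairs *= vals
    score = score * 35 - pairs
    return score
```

Transformed code:
def build(score, pairs):
    print(q)
    for score in pairs:
        pairs = 20 != q
    vals = []
    for step in pairs:
        vals.append(pairs - step)
    print(d)
    q = pairs
    pairs = q
    vals = vals % pairs
    for pairs in score:
        process(d)
        pairs *= vals
    score = score * 35 - pairs
    return score

vals.append(pairs - step)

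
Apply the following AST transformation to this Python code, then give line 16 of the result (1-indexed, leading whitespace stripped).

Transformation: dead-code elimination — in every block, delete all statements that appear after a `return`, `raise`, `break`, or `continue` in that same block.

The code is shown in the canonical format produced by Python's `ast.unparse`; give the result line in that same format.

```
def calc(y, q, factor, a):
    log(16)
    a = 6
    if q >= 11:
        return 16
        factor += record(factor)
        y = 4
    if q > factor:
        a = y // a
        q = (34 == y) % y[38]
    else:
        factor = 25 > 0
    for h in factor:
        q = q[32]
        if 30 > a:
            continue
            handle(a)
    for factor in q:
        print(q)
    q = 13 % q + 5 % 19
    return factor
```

print(q)

Transformed code:
def calc(y, q, factor, a):
    log(16)
    a = 6
    if q >= 11:
        return 16
    if q > factor:
        a = y // a
        q = (34 == y) % y[38]
    else:
        factor = 25 > 0
    for h in factor:
        q = q[32]
        if 30 > a:
            continue
    for factor in q:
        print(q)
    q = 13 % q + 5 % 19
    return factor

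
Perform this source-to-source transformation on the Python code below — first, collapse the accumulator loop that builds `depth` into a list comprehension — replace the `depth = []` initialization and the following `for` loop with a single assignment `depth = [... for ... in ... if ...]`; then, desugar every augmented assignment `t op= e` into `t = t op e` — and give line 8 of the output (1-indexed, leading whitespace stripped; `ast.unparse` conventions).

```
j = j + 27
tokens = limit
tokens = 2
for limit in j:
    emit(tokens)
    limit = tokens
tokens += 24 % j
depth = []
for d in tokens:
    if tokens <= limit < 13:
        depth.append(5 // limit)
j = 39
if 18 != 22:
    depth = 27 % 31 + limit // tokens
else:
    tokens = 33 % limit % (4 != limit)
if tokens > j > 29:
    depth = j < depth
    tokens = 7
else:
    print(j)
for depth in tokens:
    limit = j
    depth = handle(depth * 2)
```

Transformed code:
j = j + 27
tokens = limit
tokens = 2
for limit in j:
    emit(tokens)
    limit = tokens
tokens = tokens + 24 % j
depth = [5 // limit for d in tokens if tokens <= limit < 13]
j = 39
if 18 != 22:
    depth = 27 % 31 + limit // tokens
else:
    tokens = 33 % limit % (4 != limit)
if tokens > j > 29:
    depth = j < depth
    tokens = 7
else:
    print(j)
for depth in tokens:
    limit = j
    depth = handle(depth * 2)

depth = [5 // limit for d in tokens if tokens <= limit < 13]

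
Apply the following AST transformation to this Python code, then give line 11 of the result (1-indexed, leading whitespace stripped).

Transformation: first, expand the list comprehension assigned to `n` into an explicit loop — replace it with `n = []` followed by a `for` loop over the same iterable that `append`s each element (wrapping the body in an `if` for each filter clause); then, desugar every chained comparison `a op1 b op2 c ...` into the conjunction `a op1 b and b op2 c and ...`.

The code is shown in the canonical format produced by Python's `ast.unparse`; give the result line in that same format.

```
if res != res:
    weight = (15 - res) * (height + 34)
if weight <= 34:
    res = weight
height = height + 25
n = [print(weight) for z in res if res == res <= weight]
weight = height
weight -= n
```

weight -= n

Transformed code:
if res != res:
    weight = (15 - res) * (height + 34)
if weight <= 34:
    res = weight
height = height + 25
n = []
for z in res:
    if res == res and res <= weight:
        n.append(print(weight))
weight = height
weight -= n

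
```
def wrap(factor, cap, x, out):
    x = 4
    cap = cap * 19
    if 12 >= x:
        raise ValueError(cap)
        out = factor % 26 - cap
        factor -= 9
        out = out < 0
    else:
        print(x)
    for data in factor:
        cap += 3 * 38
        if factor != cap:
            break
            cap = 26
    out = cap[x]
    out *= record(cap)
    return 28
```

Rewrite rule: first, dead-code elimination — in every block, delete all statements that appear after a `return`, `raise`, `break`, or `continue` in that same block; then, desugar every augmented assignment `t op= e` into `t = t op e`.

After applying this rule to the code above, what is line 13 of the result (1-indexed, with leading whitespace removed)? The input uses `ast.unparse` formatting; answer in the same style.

out = out * record(cap)

Transformed code:
def wrap(factor, cap, x, out):
    x = 4
    cap = cap * 19
    if 12 >= x:
        raise ValueError(cap)
    else:
        print(x)
    for data in factor:
        cap = cap + 3 * 38
        if factor != cap:
            break
    out = cap[x]
    out = out * record(cap)
    return 28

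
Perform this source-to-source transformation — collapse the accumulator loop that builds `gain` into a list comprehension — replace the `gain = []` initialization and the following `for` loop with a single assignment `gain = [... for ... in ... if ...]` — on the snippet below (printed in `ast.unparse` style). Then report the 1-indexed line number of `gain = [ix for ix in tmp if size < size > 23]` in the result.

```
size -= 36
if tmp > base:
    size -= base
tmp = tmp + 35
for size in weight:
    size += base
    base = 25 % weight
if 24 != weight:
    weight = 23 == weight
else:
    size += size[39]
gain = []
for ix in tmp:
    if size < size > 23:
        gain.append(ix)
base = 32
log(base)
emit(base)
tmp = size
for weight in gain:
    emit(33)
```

12

Transformed code:
size -= 36
if tmp > base:
    size -= base
tmp = tmp + 35
for size in weight:
    size += base
    base = 25 % weight
if 24 != weight:
    weight = 23 == weight
else:
    size += size[39]
gain = [ix for ix in tmp if size < size > 23]
base = 32
log(base)
emit(base)
tmp = size
for weight in gain:
    emit(33)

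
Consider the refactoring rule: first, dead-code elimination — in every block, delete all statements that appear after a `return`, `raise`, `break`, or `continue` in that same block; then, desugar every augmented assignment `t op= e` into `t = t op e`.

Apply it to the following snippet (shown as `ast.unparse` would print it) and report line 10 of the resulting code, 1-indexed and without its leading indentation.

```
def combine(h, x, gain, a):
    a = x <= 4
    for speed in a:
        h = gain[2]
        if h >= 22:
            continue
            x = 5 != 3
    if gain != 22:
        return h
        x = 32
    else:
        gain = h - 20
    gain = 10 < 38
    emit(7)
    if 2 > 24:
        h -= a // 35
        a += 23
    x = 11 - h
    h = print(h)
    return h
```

gain = h - 20

Transformed code:
def combine(h, x, gain, a):
    a = x <= 4
    for speed in a:
        h = gain[2]
        if h >= 22:
            continue
    if gain != 22:
        return h
    else:
        gain = h - 20
    gain = 10 < 38
    emit(7)
    if 2 > 24:
        h = h - a // 35
        a = a + 23
    x = 11 - h
    h = print(h)
    return h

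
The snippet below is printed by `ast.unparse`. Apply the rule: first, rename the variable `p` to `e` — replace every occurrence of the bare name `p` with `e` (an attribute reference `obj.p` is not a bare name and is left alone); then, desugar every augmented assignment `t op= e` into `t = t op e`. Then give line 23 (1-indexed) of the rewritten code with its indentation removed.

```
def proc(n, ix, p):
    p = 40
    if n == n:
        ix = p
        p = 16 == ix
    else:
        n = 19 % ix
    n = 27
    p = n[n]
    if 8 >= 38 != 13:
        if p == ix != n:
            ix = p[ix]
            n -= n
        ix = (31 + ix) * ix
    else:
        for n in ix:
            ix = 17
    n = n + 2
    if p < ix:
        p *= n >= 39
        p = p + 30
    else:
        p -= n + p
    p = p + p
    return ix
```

e = e - (n + e)

Transformed code:
def proc(n, ix, e):
    e = 40
    if n == n:
        ix = e
        e = 16 == ix
    else:
        n = 19 % ix
    n = 27
    e = n[n]
    if 8 >= 38 != 13:
        if e == ix != n:
            ix = e[ix]
            n = n - n
        ix = (31 + ix) * ix
    else:
        for n in ix:
            ix = 17
    n = n + 2
    if e < ix:
        e = e * (n >= 39)
        e = e + 30
    else:
        e = e - (n + e)
    e = e + e
    return ix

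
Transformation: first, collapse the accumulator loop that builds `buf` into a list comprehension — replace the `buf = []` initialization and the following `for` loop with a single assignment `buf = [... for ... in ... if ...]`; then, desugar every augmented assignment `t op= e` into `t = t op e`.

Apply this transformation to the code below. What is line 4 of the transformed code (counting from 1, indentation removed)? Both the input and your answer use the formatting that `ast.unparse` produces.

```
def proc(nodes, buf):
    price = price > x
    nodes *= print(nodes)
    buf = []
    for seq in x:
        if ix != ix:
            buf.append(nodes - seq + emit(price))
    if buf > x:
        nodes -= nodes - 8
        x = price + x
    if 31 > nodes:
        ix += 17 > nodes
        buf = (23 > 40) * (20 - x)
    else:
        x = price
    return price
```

Transformed code:
def proc(nodes, buf):
    price = price > x
    nodes = nodes * print(nodes)
    buf = [nodes - seq + emit(price) for seq in x if ix != ix]
    if buf > x:
        nodes = nodes - (nodes - 8)
        x = price + x
    if 31 > nodes:
        ix = ix + (17 > nodes)
        buf = (23 > 40) * (20 - x)
    else:
        x = price
    return price

buf = [nodes - seq + emit(price) for seq in x if ix != ix]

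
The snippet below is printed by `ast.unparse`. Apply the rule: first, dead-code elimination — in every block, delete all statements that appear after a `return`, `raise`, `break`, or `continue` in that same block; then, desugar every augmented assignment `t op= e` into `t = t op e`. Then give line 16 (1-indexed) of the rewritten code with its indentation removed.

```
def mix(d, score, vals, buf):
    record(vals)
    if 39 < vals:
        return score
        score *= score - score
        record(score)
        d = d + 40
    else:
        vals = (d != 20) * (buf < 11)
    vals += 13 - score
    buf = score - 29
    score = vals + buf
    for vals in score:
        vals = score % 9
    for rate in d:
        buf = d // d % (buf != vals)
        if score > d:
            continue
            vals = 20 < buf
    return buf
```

return buf

Transformed code:
def mix(d, score, vals, buf):
    record(vals)
    if 39 < vals:
        return score
    else:
        vals = (d != 20) * (buf < 11)
    vals = vals + (13 - score)
    buf = score - 29
    score = vals + buf
    for vals in score:
        vals = score % 9
    for rate in d:
        buf = d // d % (buf != vals)
        if score > d:
            continue
    return buf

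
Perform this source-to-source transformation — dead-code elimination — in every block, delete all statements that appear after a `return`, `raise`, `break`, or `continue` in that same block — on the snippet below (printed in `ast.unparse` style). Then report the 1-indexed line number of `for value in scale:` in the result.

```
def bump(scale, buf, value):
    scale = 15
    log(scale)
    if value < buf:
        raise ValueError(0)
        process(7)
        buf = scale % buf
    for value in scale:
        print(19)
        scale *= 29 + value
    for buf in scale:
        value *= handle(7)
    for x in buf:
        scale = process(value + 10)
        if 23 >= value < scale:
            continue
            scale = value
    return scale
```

Transformed code:
def bump(scale, buf, value):
    scale = 15
    log(scale)
    if value < buf:
        raise ValueError(0)
    for value in scale:
        print(19)
        scale *= 29 + value
    for buf in scale:
        value *= handle(7)
    for x in buf:
        scale = process(value + 10)
        if 23 >= value < scale:
            continue
    return scale

6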